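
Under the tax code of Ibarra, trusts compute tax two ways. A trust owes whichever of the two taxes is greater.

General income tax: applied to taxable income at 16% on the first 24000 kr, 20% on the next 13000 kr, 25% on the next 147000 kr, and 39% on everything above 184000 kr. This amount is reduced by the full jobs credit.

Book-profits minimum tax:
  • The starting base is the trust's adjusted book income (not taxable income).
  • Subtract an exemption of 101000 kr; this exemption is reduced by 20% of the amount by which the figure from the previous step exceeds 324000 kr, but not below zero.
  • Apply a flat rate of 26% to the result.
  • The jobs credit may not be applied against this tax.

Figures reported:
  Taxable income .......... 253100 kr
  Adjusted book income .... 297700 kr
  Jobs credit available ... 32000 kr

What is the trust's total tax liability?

51142 kr

Book-profits minimum tax:
  Base (adjusted book income): 297700 kr
  Exemption: 297700 kr ≤ 324000 kr, so full 101000 kr applies
  Base: 297700 kr − 101000 kr = 196700 kr
  196700 kr × 26% = 51142 kr

General income tax:
  24000 kr × 16% = 3840 kr
  13000 kr × 20% = 2600 kr
  147000 kr × 25% = 36750 kr
  69100 kr × 39% = 26949 kr
  → 70139 kr
  Less jobs credit 32000 kr → 38139 kr

51142 kr > 38139 kr, so the book-profits minimum tax is the binding amount.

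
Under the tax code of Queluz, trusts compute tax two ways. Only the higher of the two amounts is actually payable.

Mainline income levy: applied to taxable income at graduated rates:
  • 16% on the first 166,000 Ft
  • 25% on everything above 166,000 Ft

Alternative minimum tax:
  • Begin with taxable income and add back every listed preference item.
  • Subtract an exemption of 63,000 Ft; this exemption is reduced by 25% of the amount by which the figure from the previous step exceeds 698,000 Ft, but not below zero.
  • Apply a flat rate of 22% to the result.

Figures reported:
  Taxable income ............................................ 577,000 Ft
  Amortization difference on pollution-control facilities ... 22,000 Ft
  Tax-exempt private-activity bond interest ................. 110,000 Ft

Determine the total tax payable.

142,725 Ft

Alternative minimum tax:
  Adjusted income: 577,000 Ft + 22,000 Ft + 110,000 Ft = 709,000 Ft
  Exemption: 63,000 Ft − 25% × (709,000 Ft − 698,000 Ft) = 63,000 Ft − 2,750 Ft = 60,250 Ft
  Base: 709,000 Ft − 60,250 Ft = 648,750 Ft
  648,750 Ft × 22% = 142,725 Ft

Mainline income levy:
  166,000 Ft × 16% = 26,560 Ft
  411,000 Ft × 25% = 102,750 Ft
  → 129,310 Ft

142,725 Ft > 129,310 Ft, so the alternative minimum tax is the binding amount.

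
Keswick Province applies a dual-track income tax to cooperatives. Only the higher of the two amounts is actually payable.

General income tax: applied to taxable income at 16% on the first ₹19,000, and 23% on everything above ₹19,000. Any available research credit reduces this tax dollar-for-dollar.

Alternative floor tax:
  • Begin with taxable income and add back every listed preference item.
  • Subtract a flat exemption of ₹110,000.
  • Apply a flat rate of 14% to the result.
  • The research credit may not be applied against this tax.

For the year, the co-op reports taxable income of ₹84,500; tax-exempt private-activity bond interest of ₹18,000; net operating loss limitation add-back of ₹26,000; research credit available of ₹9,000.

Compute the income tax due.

General income tax:
  ₹19,000 × 16% = ₹3,040
  ₹65,500 × 23% = ₹15,065
  → ₹18,105
  Less research credit ₹9,000 → ₹9,105

Alternative floor tax:
  Adjusted income: ₹84,500 + ₹18,000 + ₹26,000 = ₹128,500
  Less exemption ₹110,000 → base ₹18,500
  ₹18,500 × 14% = ₹2,590

₹9,105 > ₹2,590, so the general income tax governs.

₹9,105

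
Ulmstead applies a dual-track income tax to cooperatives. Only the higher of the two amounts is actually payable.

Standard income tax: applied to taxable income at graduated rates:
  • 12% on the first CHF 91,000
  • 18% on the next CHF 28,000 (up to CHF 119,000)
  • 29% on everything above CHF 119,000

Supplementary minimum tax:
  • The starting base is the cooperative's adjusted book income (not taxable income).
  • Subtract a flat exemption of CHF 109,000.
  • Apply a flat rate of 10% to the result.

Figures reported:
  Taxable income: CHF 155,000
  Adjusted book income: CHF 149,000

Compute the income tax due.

CHF 26,400

Supplementary minimum tax:
  Base (adjusted book income): CHF 149,000
  Less exemption CHF 109,000 → base CHF 40,000
  CHF 40,000 × 10% = CHF 4,000

Standard income tax:
  CHF 91,000 × 12% = CHF 10,920
  CHF 28,000 × 18% = CHF 5,040
  CHF 36,000 × 29% = CHF 10,440
  → CHF 26,400

CHF 26,400 > CHF 4,000, so the standard income tax governs.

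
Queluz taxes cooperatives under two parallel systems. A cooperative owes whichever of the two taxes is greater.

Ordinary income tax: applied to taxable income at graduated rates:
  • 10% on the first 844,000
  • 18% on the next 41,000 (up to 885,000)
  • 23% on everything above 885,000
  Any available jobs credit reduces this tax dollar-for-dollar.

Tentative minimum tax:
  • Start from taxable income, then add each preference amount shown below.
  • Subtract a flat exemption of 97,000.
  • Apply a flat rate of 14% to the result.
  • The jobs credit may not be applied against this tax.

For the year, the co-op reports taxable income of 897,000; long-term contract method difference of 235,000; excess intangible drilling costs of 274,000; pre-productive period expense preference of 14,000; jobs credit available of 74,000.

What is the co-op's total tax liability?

185,220

Tentative minimum tax:
  Adjusted income: 897,000 + 235,000 + 274,000 + 14,000 = 1,420,000
  Less exemption 97,000 → base 1,323,000
  1,323,000 × 14% = 185,220

Ordinary income tax:
  844,000 × 10% = 84,400
  41,000 × 18% = 7,380
  12,000 × 23% = 2,760
  → 94,540
  Less jobs credit 74,000 → 20,540

185,220 > 20,540, so the tentative minimum tax is the binding amount.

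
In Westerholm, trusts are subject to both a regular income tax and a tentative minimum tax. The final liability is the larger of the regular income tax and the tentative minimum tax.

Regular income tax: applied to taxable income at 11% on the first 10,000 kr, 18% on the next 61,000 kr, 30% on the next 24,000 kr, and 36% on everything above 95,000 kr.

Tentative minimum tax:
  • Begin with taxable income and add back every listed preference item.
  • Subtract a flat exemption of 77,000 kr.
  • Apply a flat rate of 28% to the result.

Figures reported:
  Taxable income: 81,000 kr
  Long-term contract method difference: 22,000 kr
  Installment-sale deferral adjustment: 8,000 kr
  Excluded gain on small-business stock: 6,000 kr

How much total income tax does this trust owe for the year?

15,080 kr

Tentative minimum tax:
  Adjusted income: 81,000 kr + 22,000 kr + 8,000 kr + 6,000 kr = 117,000 kr
  Less exemption 77,000 kr → base 40,000 kr
  40,000 kr × 28% = 11,200 kr

Regular income tax:
  10,000 kr × 11% = 1,100 kr
  61,000 kr × 18% = 10,980 kr
  10,000 kr × 30% = 3,000 kr
  → 15,080 kr

15,080 kr > 11,200 kr, so the regular income tax governs.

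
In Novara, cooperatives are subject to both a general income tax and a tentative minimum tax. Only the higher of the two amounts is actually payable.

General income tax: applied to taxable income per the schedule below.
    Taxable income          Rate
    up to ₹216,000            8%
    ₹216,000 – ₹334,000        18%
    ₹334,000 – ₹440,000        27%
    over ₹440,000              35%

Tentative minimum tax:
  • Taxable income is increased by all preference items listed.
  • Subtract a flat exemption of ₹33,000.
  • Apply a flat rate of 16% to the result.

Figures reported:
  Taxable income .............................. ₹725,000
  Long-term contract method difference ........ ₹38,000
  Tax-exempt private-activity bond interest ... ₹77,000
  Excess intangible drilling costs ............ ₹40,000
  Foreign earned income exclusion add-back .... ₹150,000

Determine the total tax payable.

General income tax:
  ₹216,000 × 8% = ₹17,280
  ₹118,000 × 18% = ₹21,240
  ₹106,000 × 27% = ₹28,620
  ₹285,000 × 35% = ₹99,750
  → ₹166,890

Tentative minimum tax:
  Adjusted income: ₹725,000 + ₹38,000 + ₹77,000 + ₹40,000 + ₹150,000 = ₹1,030,000
  Less exemption ₹33,000 → base ₹997,000
  ₹997,000 × 16% = ₹159,520

₹166,890 > ₹159,520, so the general income tax governs.

₹166,890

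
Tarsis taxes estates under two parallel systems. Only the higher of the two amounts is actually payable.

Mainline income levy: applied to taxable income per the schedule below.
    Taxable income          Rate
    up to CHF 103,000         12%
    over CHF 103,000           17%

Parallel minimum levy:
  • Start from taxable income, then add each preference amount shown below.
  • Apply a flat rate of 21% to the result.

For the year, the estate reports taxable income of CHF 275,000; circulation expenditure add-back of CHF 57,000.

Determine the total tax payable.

CHF 69,720

Parallel minimum levy:
  Adjusted income: CHF 275,000 + CHF 57,000 = CHF 332,000
  CHF 332,000 × 21% = CHF 69,720

Mainline income levy:
  CHF 103,000 × 12% = CHF 12,360
  CHF 172,000 × 17% = CHF 29,240
  → CHF 41,600

CHF 69,720 > CHF 41,600, so the parallel minimum levy is the binding amount.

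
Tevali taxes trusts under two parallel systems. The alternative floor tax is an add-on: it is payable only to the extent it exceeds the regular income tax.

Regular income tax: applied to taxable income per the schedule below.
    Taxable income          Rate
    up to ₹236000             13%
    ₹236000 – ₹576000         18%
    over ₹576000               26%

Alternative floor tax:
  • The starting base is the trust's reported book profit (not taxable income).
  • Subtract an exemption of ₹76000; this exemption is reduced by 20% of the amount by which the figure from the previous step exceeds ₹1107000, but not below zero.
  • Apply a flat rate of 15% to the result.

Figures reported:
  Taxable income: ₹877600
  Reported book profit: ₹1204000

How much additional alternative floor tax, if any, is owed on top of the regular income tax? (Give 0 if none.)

Regular income tax:
  ₹236000 × 13% = ₹30680
  ₹340000 × 18% = ₹61200
  ₹301600 × 26% = ₹78416
  → ₹170296

Alternative floor tax:
  Base (reported book profit): ₹1204000
  Exemption: ₹76000 − 20% × (₹1204000 − ₹1107000) = ₹76000 − ₹19400 = ₹56600
  Base: ₹1204000 − ₹56600 = ₹1147400
  ₹1147400 × 15% = ₹172110

Excess of alternative floor tax over regular income tax: ₹172110 − ₹170296 = ₹1814.

₹1814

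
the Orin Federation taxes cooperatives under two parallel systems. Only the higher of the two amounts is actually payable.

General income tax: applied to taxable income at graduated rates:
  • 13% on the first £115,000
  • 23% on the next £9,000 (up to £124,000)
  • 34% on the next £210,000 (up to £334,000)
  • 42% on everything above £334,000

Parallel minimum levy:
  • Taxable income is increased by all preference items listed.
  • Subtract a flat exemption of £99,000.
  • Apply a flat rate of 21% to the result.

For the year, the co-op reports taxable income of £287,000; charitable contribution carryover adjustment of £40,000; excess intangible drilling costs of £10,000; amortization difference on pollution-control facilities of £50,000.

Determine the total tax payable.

£72,440

Parallel minimum levy:
  Adjusted income: £287,000 + £40,000 + £10,000 + £50,000 = £387,000
  Less exemption £99,000 → base £288,000
  £288,000 × 21% = £60,480

General income tax:
  £115,000 × 13% = £14,950
  £9,000 × 23% = £2,070
  £163,000 × 34% = £55,420
  → £72,440

£72,440 > £60,480, so the general income tax governs.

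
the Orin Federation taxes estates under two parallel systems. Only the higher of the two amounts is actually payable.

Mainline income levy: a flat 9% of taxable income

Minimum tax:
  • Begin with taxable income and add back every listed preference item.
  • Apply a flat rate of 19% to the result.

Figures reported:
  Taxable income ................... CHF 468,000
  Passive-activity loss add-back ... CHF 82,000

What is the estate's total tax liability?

Minimum tax:
  Adjusted income: CHF 468,000 + CHF 82,000 = CHF 550,000
  CHF 550,000 × 19% = CHF 104,500

Mainline income levy:
  CHF 468,000 × 9% = CHF 42,120

CHF 104,500 > CHF 42,120, so the minimum tax is the binding amount.

CHF 104,500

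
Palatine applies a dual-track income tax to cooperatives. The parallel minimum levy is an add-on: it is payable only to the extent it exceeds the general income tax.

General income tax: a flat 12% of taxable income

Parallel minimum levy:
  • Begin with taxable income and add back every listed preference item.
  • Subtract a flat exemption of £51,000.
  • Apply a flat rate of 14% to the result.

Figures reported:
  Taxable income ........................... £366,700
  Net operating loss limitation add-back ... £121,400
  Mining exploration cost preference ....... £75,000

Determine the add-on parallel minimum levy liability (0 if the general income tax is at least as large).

Parallel minimum levy:
  Adjusted income: £366,700 + £121,400 + £75,000 = £563,100
  Less exemption £51,000 → base £512,100
  £512,100 × 14% = £71,694

General income tax:
  £366,700 × 12% = £44,004

Excess of parallel minimum levy over general income tax: £71,694 − £44,004 = £27,690.

£27,690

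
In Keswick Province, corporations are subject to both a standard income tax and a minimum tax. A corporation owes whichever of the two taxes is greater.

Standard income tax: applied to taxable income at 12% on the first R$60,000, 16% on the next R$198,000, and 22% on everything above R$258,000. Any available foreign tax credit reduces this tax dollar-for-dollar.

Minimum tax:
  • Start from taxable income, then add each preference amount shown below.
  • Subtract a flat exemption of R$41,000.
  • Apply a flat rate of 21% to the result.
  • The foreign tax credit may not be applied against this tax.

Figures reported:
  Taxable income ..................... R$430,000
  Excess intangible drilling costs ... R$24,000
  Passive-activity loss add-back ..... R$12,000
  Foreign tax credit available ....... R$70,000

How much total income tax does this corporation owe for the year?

Minimum tax:
  Adjusted income: R$430,000 + R$24,000 + R$12,000 = R$466,000
  Less exemption R$41,000 → base R$425,000
  R$425,000 × 21% = R$89,250

Standard income tax:
  R$60,000 × 12% = R$7,200
  R$198,000 × 16% = R$31,680
  R$172,000 × 22% = R$37,840
  → R$76,720
  Less foreign tax credit R$70,000 → R$6,720

R$89,250 > R$6,720, so the minimum tax is the binding amount.

R$89,250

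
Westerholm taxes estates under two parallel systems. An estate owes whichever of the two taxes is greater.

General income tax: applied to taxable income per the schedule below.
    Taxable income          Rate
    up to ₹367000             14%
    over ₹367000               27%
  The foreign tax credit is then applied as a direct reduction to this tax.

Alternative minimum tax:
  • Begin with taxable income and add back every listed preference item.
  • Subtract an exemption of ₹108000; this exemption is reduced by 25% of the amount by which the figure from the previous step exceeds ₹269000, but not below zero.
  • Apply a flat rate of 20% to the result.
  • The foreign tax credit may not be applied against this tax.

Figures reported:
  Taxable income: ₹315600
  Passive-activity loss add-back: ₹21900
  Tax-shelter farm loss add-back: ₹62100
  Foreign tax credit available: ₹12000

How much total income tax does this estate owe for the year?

General income tax:
  ₹315600 × 14% = ₹44184
  Less foreign tax credit ₹12000 → ₹32184

Alternative minimum tax:
  Adjusted income: ₹315600 + ₹21900 + ₹62100 = ₹399600
  Exemption: ₹108000 − 25% × (₹399600 − ₹269000) = ₹108000 − ₹32650 = ₹75350
  Base: ₹399600 − ₹75350 = ₹324250
  ₹324250 × 20% = ₹64850

₹64850 > ₹32184, so the alternative minimum tax is the binding amount.

₹64850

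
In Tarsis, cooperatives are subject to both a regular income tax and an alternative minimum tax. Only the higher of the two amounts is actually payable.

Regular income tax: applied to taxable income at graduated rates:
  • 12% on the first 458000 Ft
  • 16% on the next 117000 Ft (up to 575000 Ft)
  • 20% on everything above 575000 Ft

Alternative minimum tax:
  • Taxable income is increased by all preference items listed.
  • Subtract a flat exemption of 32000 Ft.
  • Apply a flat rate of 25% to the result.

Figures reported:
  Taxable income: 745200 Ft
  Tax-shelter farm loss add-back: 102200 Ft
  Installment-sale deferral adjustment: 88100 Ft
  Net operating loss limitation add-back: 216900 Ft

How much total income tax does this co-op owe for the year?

280100 Ft

Regular income tax:
  458000 Ft × 12% = 54960 Ft
  117000 Ft × 16% = 18720 Ft
  170200 Ft × 20% = 34040 Ft
  → 107720 Ft

Alternative minimum tax:
  Adjusted income: 745200 Ft + 102200 Ft + 88100 Ft + 216900 Ft = 1152400 Ft
  Less exemption 32000 Ft → base 1120400 Ft
  1120400 Ft × 25% = 280100 Ft

280100 Ft > 107720 Ft, so the alternative minimum tax is the binding amount.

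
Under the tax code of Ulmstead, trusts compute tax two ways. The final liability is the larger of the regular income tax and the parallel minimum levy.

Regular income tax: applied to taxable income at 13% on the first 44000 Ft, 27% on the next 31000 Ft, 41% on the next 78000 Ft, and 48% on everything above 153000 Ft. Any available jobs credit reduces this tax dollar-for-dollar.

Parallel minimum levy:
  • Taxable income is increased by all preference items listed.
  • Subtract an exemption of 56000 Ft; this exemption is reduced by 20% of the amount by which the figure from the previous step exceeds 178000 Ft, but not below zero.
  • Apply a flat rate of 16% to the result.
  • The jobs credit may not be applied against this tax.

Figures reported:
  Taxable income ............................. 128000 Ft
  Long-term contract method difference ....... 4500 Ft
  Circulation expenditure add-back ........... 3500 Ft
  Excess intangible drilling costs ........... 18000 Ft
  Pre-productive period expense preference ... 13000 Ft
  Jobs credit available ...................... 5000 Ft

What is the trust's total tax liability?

30820 Ft

Regular income tax:
  44000 Ft × 13% = 5720 Ft
  31000 Ft × 27% = 8370 Ft
  53000 Ft × 41% = 21730 Ft
  → 35820 Ft
  Less jobs credit 5000 Ft → 30820 Ft

Parallel minimum levy:
  Adjusted income: 128000 Ft + 4500 Ft + 3500 Ft + 18000 Ft + 13000 Ft = 167000 Ft
  Exemption: 167000 Ft ≤ 178000 Ft, so full 56000 Ft applies
  Base: 167000 Ft − 56000 Ft = 111000 Ft
  111000 Ft × 16% = 17760 Ft

30820 Ft > 17760 Ft, so the regular income tax governs.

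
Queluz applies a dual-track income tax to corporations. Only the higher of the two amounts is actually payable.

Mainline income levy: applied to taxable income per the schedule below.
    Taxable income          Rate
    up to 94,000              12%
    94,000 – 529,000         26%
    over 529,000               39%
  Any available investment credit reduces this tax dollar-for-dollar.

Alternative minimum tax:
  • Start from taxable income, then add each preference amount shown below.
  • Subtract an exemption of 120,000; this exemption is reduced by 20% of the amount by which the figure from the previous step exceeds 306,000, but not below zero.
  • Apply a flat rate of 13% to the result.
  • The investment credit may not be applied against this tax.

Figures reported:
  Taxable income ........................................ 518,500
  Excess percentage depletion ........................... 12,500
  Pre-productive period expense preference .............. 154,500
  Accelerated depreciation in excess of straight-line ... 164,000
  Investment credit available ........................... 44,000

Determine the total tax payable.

Alternative minimum tax:
  Adjusted income: 518,500 + 12,500 + 154,500 + 164,000 = 849,500
  Exemption: 120,000 − 20% × (849,500 − 306,000) = 120,000 − 108,700 = 11,300
  Base: 849,500 − 11,300 = 838,200
  838,200 × 13% = 108,966

Mainline income levy:
  94,000 × 12% = 11,280
  424,500 × 26% = 110,370
  → 121,650
  Less investment credit 44,000 → 77,650

108,966 > 77,650, so the alternative minimum tax is the binding amount.

108,966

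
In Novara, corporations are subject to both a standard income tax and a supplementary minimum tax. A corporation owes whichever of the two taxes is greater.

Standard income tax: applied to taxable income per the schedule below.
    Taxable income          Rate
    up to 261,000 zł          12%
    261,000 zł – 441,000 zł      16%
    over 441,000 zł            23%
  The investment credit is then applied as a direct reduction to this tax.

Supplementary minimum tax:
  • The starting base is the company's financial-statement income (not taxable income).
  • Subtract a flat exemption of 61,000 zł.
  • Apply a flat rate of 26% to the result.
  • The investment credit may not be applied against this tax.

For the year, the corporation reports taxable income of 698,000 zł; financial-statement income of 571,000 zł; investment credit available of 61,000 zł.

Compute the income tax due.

Standard income tax:
  261,000 zł × 12% = 31,320 zł
  180,000 zł × 16% = 28,800 zł
  257,000 zł × 23% = 59,110 zł
  → 119,230 zł
  Less investment credit 61,000 zł → 58,230 zł

Supplementary minimum tax:
  Base (financial-statement income): 571,000 zł
  Less exemption 61,000 zł → base 510,000 zł
  510,000 zł × 26% = 132,600 zł

132,600 zł > 58,230 zł, so the supplementary minimum tax is the binding amount.

132,600 zł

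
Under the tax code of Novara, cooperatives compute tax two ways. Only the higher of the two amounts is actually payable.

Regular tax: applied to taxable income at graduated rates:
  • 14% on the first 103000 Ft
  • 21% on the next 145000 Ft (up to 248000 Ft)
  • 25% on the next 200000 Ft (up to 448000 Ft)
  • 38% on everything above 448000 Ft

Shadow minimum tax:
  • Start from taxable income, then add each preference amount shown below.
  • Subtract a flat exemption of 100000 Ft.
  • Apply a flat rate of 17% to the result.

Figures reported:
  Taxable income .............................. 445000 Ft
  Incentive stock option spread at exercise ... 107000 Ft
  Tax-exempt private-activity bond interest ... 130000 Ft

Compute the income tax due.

Shadow minimum tax:
  Adjusted income: 445000 Ft + 107000 Ft + 130000 Ft = 682000 Ft
  Less exemption 100000 Ft → base 582000 Ft
  582000 Ft × 17% = 98940 Ft

Regular tax:
  103000 Ft × 14% = 14420 Ft
  145000 Ft × 21% = 30450 Ft
  197000 Ft × 25% = 49250 Ft
  → 94120 Ft

98940 Ft > 94120 Ft, so the shadow minimum tax is the binding amount.

98940 Ft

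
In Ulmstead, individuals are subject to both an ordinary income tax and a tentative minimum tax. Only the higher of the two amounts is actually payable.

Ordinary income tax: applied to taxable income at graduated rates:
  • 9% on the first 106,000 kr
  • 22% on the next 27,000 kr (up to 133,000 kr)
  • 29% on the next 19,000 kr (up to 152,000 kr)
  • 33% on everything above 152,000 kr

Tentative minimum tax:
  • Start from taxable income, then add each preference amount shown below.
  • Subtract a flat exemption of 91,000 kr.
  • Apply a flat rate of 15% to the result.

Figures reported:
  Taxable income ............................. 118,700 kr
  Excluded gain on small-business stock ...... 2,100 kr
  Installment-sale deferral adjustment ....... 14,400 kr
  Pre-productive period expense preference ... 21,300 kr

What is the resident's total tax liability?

12,334 kr

Ordinary income tax:
  106,000 kr × 9% = 9,540 kr
  12,700 kr × 22% = 2,794 kr
  → 12,334 kr

Tentative minimum tax:
  Adjusted income: 118,700 kr + 2,100 kr + 14,400 kr + 21,300 kr = 156,500 kr
  Less exemption 91,000 kr → base 65,500 kr
  65,500 kr × 15% = 9,825 kr

12,334 kr > 9,825 kr, so the ordinary income tax governs.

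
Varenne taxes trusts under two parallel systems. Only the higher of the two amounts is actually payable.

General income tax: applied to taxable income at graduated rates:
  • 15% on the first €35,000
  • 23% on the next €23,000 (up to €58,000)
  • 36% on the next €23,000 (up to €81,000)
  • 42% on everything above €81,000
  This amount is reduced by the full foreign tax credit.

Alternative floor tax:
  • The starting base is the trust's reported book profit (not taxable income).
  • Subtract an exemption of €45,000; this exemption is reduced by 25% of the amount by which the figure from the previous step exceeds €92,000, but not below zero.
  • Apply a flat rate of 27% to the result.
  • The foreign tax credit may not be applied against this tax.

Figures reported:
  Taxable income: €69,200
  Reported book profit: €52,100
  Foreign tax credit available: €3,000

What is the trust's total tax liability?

€11,572

General income tax:
  €35,000 × 15% = €5,250
  €23,000 × 23% = €5,290
  €11,200 × 36% = €4,032
  → €14,572
  Less foreign tax credit €3,000 → €11,572

Alternative floor tax:
  Base (reported book profit): €52,100
  Exemption: €52,100 ≤ €92,000, so full €45,000 applies
  Base: €52,100 − €45,000 = €7,100
  €7,100 × 27% = €1,917

€11,572 > €1,917, so the general income tax governs.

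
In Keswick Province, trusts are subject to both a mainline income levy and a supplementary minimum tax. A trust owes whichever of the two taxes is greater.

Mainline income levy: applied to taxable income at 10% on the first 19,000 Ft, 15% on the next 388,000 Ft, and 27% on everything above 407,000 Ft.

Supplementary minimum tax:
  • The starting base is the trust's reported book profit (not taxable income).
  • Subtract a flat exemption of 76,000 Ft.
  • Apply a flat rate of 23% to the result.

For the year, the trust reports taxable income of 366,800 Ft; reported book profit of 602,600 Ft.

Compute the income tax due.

Mainline income levy:
  19,000 Ft × 10% = 1,900 Ft
  347,800 Ft × 15% = 52,170 Ft
  → 54,070 Ft

Supplementary minimum tax:
  Base (reported book profit): 602,600 Ft
  Less exemption 76,000 Ft → base 526,600 Ft
  526,600 Ft × 23% = 121,118 Ft

121,118 Ft > 54,070 Ft, so the supplementary minimum tax is the binding amount.

121,118 Ft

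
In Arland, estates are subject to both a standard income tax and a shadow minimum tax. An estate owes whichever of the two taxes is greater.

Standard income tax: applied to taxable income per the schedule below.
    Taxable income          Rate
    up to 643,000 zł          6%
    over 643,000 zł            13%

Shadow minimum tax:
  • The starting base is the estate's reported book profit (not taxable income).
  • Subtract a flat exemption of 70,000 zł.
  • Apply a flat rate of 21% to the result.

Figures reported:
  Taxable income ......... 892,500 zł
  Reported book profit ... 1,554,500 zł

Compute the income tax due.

Standard income tax:
  643,000 zł × 6% = 38,580 zł
  249,500 zł × 13% = 32,435 zł
  → 71,015 zł

Shadow minimum tax:
  Base (reported book profit): 1,554,500 zł
  Less exemption 70,000 zł → base 1,484,500 zł
  1,484,500 zł × 21% = 311,745 zł

311,745 zł > 71,015 zł, so the shadow minimum tax is the binding amount.

311,745 zł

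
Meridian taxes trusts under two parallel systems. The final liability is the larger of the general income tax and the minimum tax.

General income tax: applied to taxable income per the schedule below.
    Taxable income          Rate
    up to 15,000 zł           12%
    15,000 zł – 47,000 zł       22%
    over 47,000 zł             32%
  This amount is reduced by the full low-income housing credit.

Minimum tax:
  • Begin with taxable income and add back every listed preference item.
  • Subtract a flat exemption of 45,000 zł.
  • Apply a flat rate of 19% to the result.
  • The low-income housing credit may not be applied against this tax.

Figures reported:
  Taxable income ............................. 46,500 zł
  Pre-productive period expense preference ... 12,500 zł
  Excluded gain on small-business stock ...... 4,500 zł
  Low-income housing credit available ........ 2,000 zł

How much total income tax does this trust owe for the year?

Minimum tax:
  Adjusted income: 46,500 zł + 12,500 zł + 4,500 zł = 63,500 zł
  Less exemption 45,000 zł → base 18,500 zł
  18,500 zł × 19% = 3,515 zł

General income tax:
  15,000 zł × 12% = 1,800 zł
  31,500 zł × 22% = 6,930 zł
  → 8,730 zł
  Less low-income housing credit 2,000 zł → 6,730 zł

6,730 zł > 3,515 zł, so the general income tax governs.

6,730 zł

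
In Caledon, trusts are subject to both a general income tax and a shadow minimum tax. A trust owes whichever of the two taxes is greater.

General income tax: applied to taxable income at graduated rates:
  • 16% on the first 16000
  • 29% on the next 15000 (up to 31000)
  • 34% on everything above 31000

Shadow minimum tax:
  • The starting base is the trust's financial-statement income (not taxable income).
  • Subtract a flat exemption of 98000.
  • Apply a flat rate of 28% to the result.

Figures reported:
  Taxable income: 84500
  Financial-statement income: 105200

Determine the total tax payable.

25100

Shadow minimum tax:
  Base (financial-statement income): 105200
  Less exemption 98000 → base 7200
  7200 × 28% = 2016

General income tax:
  16000 × 16% = 2560
  15000 × 29% = 4350
  53500 × 34% = 18190
  → 25100

25100 > 2016, so the general income tax governs.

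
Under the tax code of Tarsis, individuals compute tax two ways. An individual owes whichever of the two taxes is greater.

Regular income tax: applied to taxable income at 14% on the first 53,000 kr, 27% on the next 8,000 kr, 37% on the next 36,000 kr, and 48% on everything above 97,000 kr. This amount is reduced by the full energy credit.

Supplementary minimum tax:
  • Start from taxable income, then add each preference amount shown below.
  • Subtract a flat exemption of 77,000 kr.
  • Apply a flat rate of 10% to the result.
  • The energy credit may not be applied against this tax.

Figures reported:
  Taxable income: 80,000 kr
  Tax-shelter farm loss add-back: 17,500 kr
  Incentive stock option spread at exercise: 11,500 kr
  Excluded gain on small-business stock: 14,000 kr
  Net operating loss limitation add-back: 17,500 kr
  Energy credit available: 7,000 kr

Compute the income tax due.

9,610 kr

Regular income tax:
  53,000 kr × 14% = 7,420 kr
  8,000 kr × 27% = 2,160 kr
  19,000 kr × 37% = 7,030 kr
  → 16,610 kr
  Less energy credit 7,000 kr → 9,610 kr

Supplementary minimum tax:
  Adjusted income: 80,000 kr + 17,500 kr + 11,500 kr + 14,000 kr + 17,500 kr = 140,500 kr
  Less exemption 77,000 kr → base 63,500 kr
  63,500 kr × 10% = 6,350 kr

9,610 kr > 6,350 kr, so the regular income tax governs.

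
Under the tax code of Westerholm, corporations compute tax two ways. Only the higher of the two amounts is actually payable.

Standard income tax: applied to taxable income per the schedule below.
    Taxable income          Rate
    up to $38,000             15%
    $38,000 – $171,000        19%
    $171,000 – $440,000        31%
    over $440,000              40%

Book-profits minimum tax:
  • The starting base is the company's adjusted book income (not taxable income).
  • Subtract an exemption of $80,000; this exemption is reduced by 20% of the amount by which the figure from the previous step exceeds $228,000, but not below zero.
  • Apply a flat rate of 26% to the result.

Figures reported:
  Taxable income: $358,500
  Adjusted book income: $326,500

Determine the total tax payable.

$89,095

Standard income tax:
  $38,000 × 15% = $5,700
  $133,000 × 19% = $25,270
  $187,500 × 31% = $58,125
  → $89,095

Book-profits minimum tax:
  Base (adjusted book income): $326,500
  Exemption: $80,000 − 20% × ($326,500 − $228,000) = $80,000 − $19,700 = $60,300
  Base: $326,500 − $60,300 = $266,200
  $266,200 × 26% = $69,212

$89,095 > $69,212, so the standard income tax governs.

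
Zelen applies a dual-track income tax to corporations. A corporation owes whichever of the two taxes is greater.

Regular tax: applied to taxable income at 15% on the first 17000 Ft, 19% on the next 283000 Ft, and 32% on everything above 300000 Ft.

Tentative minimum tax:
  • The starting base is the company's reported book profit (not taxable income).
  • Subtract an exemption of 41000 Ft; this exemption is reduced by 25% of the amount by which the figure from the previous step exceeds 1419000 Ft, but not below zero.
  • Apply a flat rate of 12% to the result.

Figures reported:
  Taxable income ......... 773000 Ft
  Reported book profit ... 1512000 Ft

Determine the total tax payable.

207680 Ft

Regular tax:
  17000 Ft × 15% = 2550 Ft
  283000 Ft × 19% = 53770 Ft
  473000 Ft × 32% = 151360 Ft
  → 207680 Ft

Tentative minimum tax:
  Base (reported book profit): 1512000 Ft
  Exemption: 41000 Ft − 25% × (1512000 Ft − 1419000 Ft) = 41000 Ft − 23250 Ft = 17750 Ft
  Base: 1512000 Ft − 17750 Ft = 1494250 Ft
  1494250 Ft × 12% = 179310 Ft

207680 Ft > 179310 Ft, so the regular tax governs.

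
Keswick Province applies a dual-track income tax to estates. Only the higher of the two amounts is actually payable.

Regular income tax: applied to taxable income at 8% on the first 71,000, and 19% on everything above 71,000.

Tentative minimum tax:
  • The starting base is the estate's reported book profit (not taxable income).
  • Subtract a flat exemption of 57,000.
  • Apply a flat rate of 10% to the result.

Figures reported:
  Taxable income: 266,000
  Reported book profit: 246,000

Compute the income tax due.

42,730

Regular income tax:
  71,000 × 8% = 5,680
  195,000 × 19% = 37,050
  → 42,730

Tentative minimum tax:
  Base (reported book profit): 246,000
  Less exemption 57,000 → base 189,000
  189,000 × 10% = 18,900

42,730 > 18,900, so the regular income tax governs.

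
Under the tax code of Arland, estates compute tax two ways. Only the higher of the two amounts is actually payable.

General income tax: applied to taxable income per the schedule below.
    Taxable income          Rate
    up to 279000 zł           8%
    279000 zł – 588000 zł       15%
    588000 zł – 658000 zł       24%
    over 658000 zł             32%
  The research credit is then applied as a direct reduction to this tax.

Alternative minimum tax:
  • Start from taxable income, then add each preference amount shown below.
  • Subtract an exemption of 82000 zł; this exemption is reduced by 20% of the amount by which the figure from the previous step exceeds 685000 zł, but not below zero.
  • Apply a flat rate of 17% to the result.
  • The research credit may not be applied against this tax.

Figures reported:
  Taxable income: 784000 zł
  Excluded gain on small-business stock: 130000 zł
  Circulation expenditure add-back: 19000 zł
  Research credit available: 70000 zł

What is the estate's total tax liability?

153102 zł

General income tax:
  279000 zł × 8% = 22320 zł
  309000 zł × 15% = 46350 zł
  70000 zł × 24% = 16800 zł
  126000 zł × 32% = 40320 zł
  → 125790 zł
  Less research credit 70000 zł → 55790 zł

Alternative minimum tax:
  Adjusted income: 784000 zł + 130000 zł + 19000 zł = 933000 zł
  Exemption: 82000 zł − 20% × (933000 zł − 685000 zł) = 82000 zł − 49600 zł = 32400 zł
  Base: 933000 zł − 32400 zł = 900600 zł
  900600 zł × 17% = 153102 zł

153102 zł > 55790 zł, so the alternative minimum tax is the binding amount.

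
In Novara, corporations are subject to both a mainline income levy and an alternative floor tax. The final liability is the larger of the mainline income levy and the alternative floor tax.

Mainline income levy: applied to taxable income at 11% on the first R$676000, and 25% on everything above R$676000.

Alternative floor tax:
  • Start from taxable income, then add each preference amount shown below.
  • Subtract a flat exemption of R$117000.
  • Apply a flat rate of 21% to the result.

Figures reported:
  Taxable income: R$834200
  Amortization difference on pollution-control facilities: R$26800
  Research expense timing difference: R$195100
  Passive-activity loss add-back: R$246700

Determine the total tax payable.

R$249018

Alternative floor tax:
  Adjusted income: R$834200 + R$26800 + R$195100 + R$246700 = R$1302800
  Less exemption R$117000 → base R$1185800
  R$1185800 × 21% = R$249018

Mainline income levy:
  R$676000 × 11% = R$74360
  R$158200 × 25% = R$39550
  → R$113910

R$249018 > R$113910, so the alternative floor tax is the binding amount.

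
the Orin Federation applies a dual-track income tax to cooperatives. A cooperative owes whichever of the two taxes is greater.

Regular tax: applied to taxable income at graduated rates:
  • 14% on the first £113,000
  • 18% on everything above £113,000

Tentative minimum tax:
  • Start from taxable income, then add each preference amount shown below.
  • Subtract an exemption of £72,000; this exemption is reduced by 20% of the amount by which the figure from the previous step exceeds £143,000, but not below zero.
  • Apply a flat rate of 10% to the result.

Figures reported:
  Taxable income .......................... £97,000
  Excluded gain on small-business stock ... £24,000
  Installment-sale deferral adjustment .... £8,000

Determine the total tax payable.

Regular tax:
  £97,000 × 14% = £13,580

Tentative minimum tax:
  Adjusted income: £97,000 + £24,000 + £8,000 = £129,000
  Exemption: £129,000 ≤ £143,000, so full £72,000 applies
  Base: £129,000 − £72,000 = £57,000
  £57,000 × 10% = £5,700

£13,580 > £5,700, so the regular tax governs.

£13,580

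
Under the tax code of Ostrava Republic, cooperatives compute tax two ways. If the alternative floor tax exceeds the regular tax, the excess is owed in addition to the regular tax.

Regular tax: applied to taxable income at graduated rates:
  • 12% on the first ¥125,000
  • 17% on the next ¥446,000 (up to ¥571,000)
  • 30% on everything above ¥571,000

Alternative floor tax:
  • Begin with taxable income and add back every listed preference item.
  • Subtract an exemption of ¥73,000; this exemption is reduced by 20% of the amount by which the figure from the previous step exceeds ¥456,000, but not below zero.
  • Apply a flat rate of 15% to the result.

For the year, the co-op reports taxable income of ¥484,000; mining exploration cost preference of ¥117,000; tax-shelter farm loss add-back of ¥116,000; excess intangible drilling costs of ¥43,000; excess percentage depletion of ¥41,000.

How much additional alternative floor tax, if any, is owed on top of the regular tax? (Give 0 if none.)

¥43,520

Regular tax:
  ¥125,000 × 12% = ¥15,000
  ¥359,000 × 17% = ¥61,030
  → ¥76,030

Alternative floor tax:
  Adjusted income: ¥484,000 + ¥117,000 + ¥116,000 + ¥43,000 + ¥41,000 = ¥801,000
  Exemption: ¥73,000 − 20% × (¥801,000 − ¥456,000) = ¥73,000 − ¥69,000 = ¥4,000
  Base: ¥801,000 − ¥4,000 = ¥797,000
  ¥797,000 × 15% = ¥119,550

Excess of alternative floor tax over regular tax: ¥119,550 − ¥76,030 = ¥43,520.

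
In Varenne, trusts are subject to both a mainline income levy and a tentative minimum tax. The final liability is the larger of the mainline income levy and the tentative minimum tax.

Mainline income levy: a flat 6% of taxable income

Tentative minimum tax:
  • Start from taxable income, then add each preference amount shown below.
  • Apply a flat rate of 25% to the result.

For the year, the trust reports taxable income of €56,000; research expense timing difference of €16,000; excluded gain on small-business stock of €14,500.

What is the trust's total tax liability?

€21,625

Tentative minimum tax:
  Adjusted income: €56,000 + €16,000 + €14,500 = €86,500
  €86,500 × 25% = €21,625

Mainline income levy:
  €56,000 × 6% = €3,360

€21,625 > €3,360, so the tentative minimum tax is the binding amount.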